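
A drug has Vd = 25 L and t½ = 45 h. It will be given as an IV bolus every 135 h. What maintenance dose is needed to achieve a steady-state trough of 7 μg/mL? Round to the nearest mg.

1225 mg

τ/t½ = 135/45 ≈ 3, so f = (1/2)^(135/45) ≈ 0.125000.
Cmin,ss = (D/Vd)·f/(1−f), so D = Cmin,ss·Vd·(1−f)/f.
D = 7 × 25 × (1−f)/f ≈ 7 × 25 × 7.00000 ≈ 1225.00 mg.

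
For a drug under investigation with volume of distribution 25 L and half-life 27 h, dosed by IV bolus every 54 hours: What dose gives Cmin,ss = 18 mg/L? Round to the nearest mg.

τ/t½ = 54/27 ≈ 2, so f = (1/2)^(54/27) ≈ 0.250000.
Cmin,ss = (D/Vd)·f/(1−f), so D = Cmin,ss·Vd·(1−f)/f.
D = 18 × 25 × (1−f)/f ≈ 18 × 25 × 3.00000 ≈ 1350.00 mg.

1350 mg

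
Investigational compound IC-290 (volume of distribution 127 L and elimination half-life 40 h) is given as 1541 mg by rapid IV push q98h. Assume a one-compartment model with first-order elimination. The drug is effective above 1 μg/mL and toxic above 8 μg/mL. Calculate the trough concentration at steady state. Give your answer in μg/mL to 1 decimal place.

2.7 μg/mL

Over one 98-h interval, 98/40 ≈ 2.45 half-lives elapse, leaving f ≈ 0.1830 of each dose.
Single-dose peak C₀ = D/Vd = 1541/127 ≈ 12.134 μg/mL.
Steady-state trough Cmin,ss = C₀·f/(1−f) ≈ 12.134 × 0.1830/0.8170 ≈ 2.718 μg/mL.
Trough 2.7 μg/mL vs MEC 1 μg/mL: adequate.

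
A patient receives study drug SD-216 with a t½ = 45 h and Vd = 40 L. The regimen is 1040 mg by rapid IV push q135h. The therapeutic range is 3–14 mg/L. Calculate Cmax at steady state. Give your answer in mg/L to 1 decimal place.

29.7 mg/L

The dosing interval is 3 half-lives, so f = 2^(−3) = 0.125.
At steady state, R = 1/(1 − 0.125) = 8/7.
Single-dose peak C₀ = D/Vd = 1040/40 = 26 mg/L.
Steady-state peak Cmax,ss = C₀·R = 26 × 8/7 ≈ 29.714 mg/L.
Peak 29.7 mg/L vs MTC 14 mg/L: exceeds toxic threshold.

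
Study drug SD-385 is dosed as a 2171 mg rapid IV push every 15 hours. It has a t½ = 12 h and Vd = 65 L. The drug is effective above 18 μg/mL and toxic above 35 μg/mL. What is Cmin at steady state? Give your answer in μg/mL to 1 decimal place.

24.2 μg/mL

τ/t½ = 15/12 ≈ 1.25, so fraction remaining f = (1/2)^(15/12) ≈ 0.4204.
At steady state, accumulation factor R = 1/(1 − e^(−kτ)) ≈ 1.7253.
Each bolus raises the concentration by D/Vd = 2171/65 ≈ 33.400 μg/mL.
Cmax,ss = C₀/(1 − f) ≈ 33.400/0.5796 ≈ 57.626 μg/mL.
Steady-state trough Cmin,ss = Cmax,ss·f ≈ 57.626 × 0.4204 ≈ 24.226 μg/mL.
Trough 24.2 μg/mL vs MEC 18 μg/mL: adequate.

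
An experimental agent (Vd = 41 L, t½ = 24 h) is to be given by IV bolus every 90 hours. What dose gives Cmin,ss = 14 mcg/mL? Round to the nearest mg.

τ/t½ = 90/24 ≈ 3.75, so f = (1/2)^(90/24) ≈ 0.074325.
Cmin,ss = (D/Vd)·f/(1−f), so D = Cmin,ss·Vd·(1−f)/f.
D = 14 × 41 × (1−f)/f ≈ 14 × 41 × 12.45442 ≈ 7148.84 mg.

7149 mg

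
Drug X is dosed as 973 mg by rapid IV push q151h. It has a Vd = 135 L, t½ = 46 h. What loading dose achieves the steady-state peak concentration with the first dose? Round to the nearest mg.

f = (1/2)^(151/46) ≈ 0.102763; accumulation ratio R = 1/(1−f) ≈ 1.11453.
Loading dose to hit Cmax,ss on first dose: D_load = D_maint·R ≈ 973 × 1.11453 ≈ 1084.44 mg.

1084 mg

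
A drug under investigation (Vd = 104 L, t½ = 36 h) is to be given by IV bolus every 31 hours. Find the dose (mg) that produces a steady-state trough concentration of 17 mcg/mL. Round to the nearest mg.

1443 mg

τ/t½ = 31/36 ≈ 0.86111, so f = (1/2)^(31/36) ≈ 0.550528.
Cmin,ss = (D/Vd)·f/(1−f), so D = Cmin,ss·Vd·(1−f)/f.
D = 17 × 104 × (1−f)/f ≈ 17 × 104 × 0.81644 ≈ 1443.47 mg.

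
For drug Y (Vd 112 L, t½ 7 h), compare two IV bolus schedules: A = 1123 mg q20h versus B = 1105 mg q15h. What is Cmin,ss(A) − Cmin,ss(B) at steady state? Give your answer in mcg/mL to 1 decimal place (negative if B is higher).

-1.3 mcg/mL

Regimen A: f = (1/2)^(20/7) ≈ 0.1380; Cmin,ss = (1123/112)·f/(1−f) ≈ 1.605 mcg/mL.
Regimen B: f = (1/2)^(15/7) ≈ 0.2264; Cmin,ss = (1105/112)·f/(1−f) ≈ 2.887 mcg/mL.
Difference ≈ 1.605 − 2.887 ≈ -1.282 mcg/mL.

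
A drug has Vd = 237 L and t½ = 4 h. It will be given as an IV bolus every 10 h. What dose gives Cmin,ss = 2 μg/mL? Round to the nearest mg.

τ/t½ = 10/4 ≈ 2.5, so f = (1/2)^(10/4) ≈ 0.176777.
Cmin,ss = (D/Vd)·f/(1−f), so D = Cmin,ss·Vd·(1−f)/f.
D = 2 × 237 × (1−f)/f ≈ 2 × 237 × 4.65684 ≈ 2207.34 mg.

2207 mg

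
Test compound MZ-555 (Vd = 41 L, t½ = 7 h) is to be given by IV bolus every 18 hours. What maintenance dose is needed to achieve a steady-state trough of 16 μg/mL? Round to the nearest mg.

3243 mg

τ/t½ = 18/7 ≈ 2.5714, so f = (1/2)^(18/7) ≈ 0.168238.
Cmin,ss = (D/Vd)·f/(1−f), so D = Cmin,ss·Vd·(1−f)/f.
D = 16 × 41 × (1−f)/f ≈ 16 × 41 × 4.94396 ≈ 3243.24 mg.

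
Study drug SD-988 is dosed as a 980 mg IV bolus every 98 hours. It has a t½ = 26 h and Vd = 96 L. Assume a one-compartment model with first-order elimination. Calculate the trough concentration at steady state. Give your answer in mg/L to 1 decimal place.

Over one 98-h interval, 98/26 ≈ 3.7692 half-lives elapse, leaving f ≈ 0.0733 of each dose.
At steady state, accumulation factor R = 1/(1 − e^(−kτ)) ≈ 1.0791.
Each bolus raises the concentration by D/Vd = 980/96 ≈ 10.208 mg/L.
Steady-state peak Cmax,ss = C₀·R ≈ 10.208 × 1.0791 ≈ 11.015 mg/L.
Steady-state trough Cmin,ss = Cmax,ss·f ≈ 11.015 × 0.0733 ≈ 0.807 mg/L.

0.8 mg/L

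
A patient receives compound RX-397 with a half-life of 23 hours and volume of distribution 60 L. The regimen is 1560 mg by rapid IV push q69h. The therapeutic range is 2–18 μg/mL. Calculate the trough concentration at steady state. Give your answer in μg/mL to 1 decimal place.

3.7 μg/mL

τ = 69 h = 3 half-lives, so f = (1/2)^3 = 0.125.
Accumulation ratio R = 1/(1 − f) = 1/0.875 = 8/7.
Single-dose peak C₀ = D/Vd = 1560/60 = 26 μg/mL.
Steady-state peak Cmax,ss = C₀·R = 26 × 8/7 ≈ 29.714 μg/mL.
Steady-state trough Cmin,ss = Cmax,ss·f ≈ 29.714 × 0.125 ≈ 3.714 μg/mL.
Trough 3.7 μg/mL vs MEC 2 μg/mL: adequate.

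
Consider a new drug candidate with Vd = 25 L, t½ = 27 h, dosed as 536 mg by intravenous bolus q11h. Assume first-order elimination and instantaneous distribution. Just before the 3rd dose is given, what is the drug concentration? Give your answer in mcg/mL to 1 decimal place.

28.4 mcg/mL

f = (1/2)^(τ/t½) = (1/2)^(11/27) ≈ 0.7540.
C₀ = D/Vd = 536/25 ≈ 21.440 mcg/mL.
Before the 3rd dose, 2 doses have been given. Superposition: Cmin = C₀·(f + f²).
≈ 21.440 × (0.7540 + 0.5685) ≈ 21.440 × 1.3225 ≈ 28.354 mcg/mL.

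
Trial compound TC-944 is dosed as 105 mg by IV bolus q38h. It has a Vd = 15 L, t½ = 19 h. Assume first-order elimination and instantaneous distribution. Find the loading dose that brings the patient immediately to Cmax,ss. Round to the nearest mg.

f = (1/2)^(38/19) ≈ 0.250000; accumulation ratio R = 1/(1−f) ≈ 1.33333.
Loading dose to hit Cmax,ss on first dose: D_load = D_maint·R ≈ 105 × 1.33333 ≈ 140.00 mg.

140 mg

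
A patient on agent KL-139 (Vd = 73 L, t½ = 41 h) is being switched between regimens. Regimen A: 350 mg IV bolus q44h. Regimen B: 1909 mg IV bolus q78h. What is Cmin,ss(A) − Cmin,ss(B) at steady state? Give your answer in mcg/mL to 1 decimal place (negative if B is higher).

Regimen A: f = (1/2)^(44/41) ≈ 0.4753; Cmin,ss = (350/73)·f/(1−f) ≈ 4.343 mcg/mL.
Regimen B: f = (1/2)^(78/41) ≈ 0.2675; Cmin,ss = (1909/73)·f/(1−f) ≈ 9.550 mcg/mL.
Difference ≈ 4.343 − 9.550 ≈ -5.207 mcg/mL.

-5.2 mcg/mL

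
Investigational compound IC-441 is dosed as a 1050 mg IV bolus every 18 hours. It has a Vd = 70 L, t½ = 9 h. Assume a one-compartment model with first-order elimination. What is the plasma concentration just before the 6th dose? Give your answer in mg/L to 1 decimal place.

5.0 mg/L

f = (1/2)^(τ/t½) = (1/2)^(18/9) ≈ 0.2500.
C₀ = D/Vd = 1050/70 ≈ 15.000 mg/L.
Before the 6th dose, 5 doses have been given. Superposition: Cmin = C₀·(f + f² + … + f^5).
≈ 15.000 × (0.2500 + 0.0625 + 0.0156 + 0.0039 + 0.0010) ≈ 15.000 × 0.3330 ≈ 4.995 mg/L.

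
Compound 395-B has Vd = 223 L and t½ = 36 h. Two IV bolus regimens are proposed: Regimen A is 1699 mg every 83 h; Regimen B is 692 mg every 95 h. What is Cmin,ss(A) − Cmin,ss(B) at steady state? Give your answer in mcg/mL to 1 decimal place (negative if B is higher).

Regimen A: f = (1/2)^(83/36) ≈ 0.2023; Cmin,ss = (1699/223)·f/(1−f) ≈ 1.932 mcg/mL.
Regimen B: f = (1/2)^(95/36) ≈ 0.1606; Cmin,ss = (692/223)·f/(1−f) ≈ 0.594 mcg/mL.
Difference ≈ 1.932 − 0.594 ≈ 1.338 mcg/mL.

1.3 mcg/mL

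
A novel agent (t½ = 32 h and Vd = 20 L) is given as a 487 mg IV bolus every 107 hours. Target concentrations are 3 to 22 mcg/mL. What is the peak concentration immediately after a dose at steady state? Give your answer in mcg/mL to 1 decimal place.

27.0 mcg/mL

Over one 107-h interval, 107/32 ≈ 3.3438 half-lives elapse, leaving f ≈ 0.0985 of each dose.
Accumulation ratio R = 1/(1 − f) ≈ 1/0.9015 ≈ 1.1093.
Each bolus raises the concentration by D/Vd = 487/20 ≈ 24.350 mcg/mL.
Steady-state peak Cmax,ss = C₀·R ≈ 24.350 × 1.1093 ≈ 27.011 mcg/mL.
Peak 27.0 mcg/mL vs MTC 22 mcg/mL: exceeds toxic threshold.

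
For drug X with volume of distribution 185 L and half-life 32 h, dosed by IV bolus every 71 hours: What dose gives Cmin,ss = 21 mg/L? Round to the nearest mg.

τ/t½ = 71/32 ≈ 2.2188, so f = (1/2)^(71/32) ≈ 0.214827.
Cmin,ss = (D/Vd)·f/(1−f), so D = Cmin,ss·Vd·(1−f)/f.
D = 21 × 185 × (1−f)/f ≈ 21 × 185 × 3.65491 ≈ 14199.33 mg.

14199 mg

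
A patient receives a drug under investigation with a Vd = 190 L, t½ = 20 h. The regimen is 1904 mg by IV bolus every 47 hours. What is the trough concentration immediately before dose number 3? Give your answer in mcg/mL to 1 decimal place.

f = (1/2)^(τ/t½) = (1/2)^(47/20) ≈ 0.1961.
C₀ = D/Vd = 1904/190 ≈ 10.021 mcg/mL.
Before the 3rd dose, 2 doses have been given. Superposition: Cmin = C₀·(f + f²).
≈ 10.021 × (0.1961 + 0.0385) ≈ 10.021 × 0.2346 ≈ 2.351 mcg/mL.

2.4 mcg/mL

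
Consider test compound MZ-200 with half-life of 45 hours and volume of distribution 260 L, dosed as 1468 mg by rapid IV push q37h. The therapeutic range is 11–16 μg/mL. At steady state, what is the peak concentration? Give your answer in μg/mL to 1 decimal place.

Over one 37-h interval, 37/45 ≈ 0.82222 half-lives elapse, leaving f ≈ 0.5656 of each dose.
Accumulation ratio R = 1/(1 − f) ≈ 1/0.4344 ≈ 2.3020.
Single-dose peak C₀ = D/Vd = 1468/260 ≈ 5.646 μg/mL.
Steady-state peak Cmax,ss = C₀·R ≈ 5.646 × 2.3020 ≈ 12.997 μg/mL.
Peak 13.0 μg/mL vs MTC 16 μg/mL: below toxic threshold.

13.0 μg/mL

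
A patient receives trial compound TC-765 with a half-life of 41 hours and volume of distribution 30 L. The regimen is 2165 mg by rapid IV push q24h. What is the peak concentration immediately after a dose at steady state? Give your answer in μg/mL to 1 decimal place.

216.4 μg/mL

Over one 24-h interval, 24/41 ≈ 0.58537 half-lives elapse, leaving f ≈ 0.6665 of each dose.
At steady state, accumulation factor R = 1/(1 − e^(−kτ)) ≈ 2.9985.
Single-dose peak C₀ = D/Vd = 2165/30 ≈ 72.167 μg/mL.
Cmax,ss = C₀/(1 − f) ≈ 72.167/0.3335 ≈ 216.393 μg/mL.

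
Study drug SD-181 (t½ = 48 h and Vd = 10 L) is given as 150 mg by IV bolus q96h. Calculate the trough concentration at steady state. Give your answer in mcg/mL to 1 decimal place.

5.0 mcg/mL

The dosing interval is 2 half-lives, so f = 2^(−2) = 0.25.
Accumulation ratio R = 1/(1 − f) = 1/0.75 = 4/3.
Single-dose peak C₀ = D/Vd = 150/10 = 15 mcg/mL.
Steady-state peak Cmax,ss = C₀·R = 15 × 4/3 ≈ 20.000 mcg/mL.
Steady-state trough Cmin,ss = Cmax,ss·f ≈ 20.000 × 0.25 ≈ 5.000 mcg/mL.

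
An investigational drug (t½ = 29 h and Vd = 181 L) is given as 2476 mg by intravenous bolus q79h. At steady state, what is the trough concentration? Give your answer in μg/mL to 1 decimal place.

Over one 79-h interval, 79/29 ≈ 2.7241 half-lives elapse, leaving f ≈ 0.1513 of each dose.
At steady state, accumulation factor R = 1/(1 − e^(−kτ)) ≈ 1.1783.
Single-dose peak C₀ = D/Vd = 2476/181 ≈ 13.680 μg/mL.
Steady-state peak Cmax,ss = C₀·R ≈ 13.680 × 1.1783 ≈ 16.119 μg/mL.
One interval later, Cmin,ss = Cmax,ss·e^(−kτ) ≈ 16.119 × 0.1513 ≈ 2.439 μg/mL.

2.4 μg/mL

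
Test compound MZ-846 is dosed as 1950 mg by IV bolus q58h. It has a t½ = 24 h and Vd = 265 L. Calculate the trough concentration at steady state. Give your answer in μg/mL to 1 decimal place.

1.7 μg/mL

τ/t½ = 58/24 ≈ 2.4167, so fraction remaining f = (1/2)^(58/24) ≈ 0.1873.
At steady state, accumulation factor R = 1/(1 − e^(−kτ)) ≈ 1.2305.
Single-dose peak C₀ = D/Vd = 1950/265 ≈ 7.358 μg/mL.
Cmax,ss = C₀/(1 − f) ≈ 7.358/0.8127 ≈ 9.054 μg/mL.
Steady-state trough Cmin,ss = Cmax,ss·f ≈ 9.054 × 0.1873 ≈ 1.696 μg/mL.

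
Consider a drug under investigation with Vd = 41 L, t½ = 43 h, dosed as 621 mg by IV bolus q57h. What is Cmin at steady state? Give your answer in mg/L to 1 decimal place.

Over one 57-h interval, 57/43 ≈ 1.3256 half-lives elapse, leaving f ≈ 0.3990 of each dose.
At steady state, accumulation factor R = 1/(1 − e^(−kτ)) ≈ 1.6639.
Single-dose peak C₀ = D/Vd = 621/41 ≈ 15.146 mg/L.
Steady-state peak Cmax,ss = C₀·R ≈ 15.146 × 1.6639 ≈ 25.201 mg/L.
Steady-state trough Cmin,ss = Cmax,ss·f ≈ 25.201 × 0.3990 ≈ 10.055 mg/L.

10.1 mg/L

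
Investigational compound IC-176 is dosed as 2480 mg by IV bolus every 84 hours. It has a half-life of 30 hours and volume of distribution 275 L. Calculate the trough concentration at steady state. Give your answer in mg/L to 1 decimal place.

Over one 84-h interval, 84/30 ≈ 2.8 half-lives elapse, leaving f ≈ 0.1436 of each dose.
Accumulation ratio R = 1/(1 − f) ≈ 1/0.8564 ≈ 1.1677.
Each bolus raises the concentration by D/Vd = 2480/275 ≈ 9.018 mg/L.
Cmax,ss = C₀/(1 − f) ≈ 9.018/0.8564 ≈ 10.530 mg/L.
One interval later, Cmin,ss = Cmax,ss·e^(−kτ) ≈ 10.530 × 0.1436 ≈ 1.512 mg/L.

1.5 mg/L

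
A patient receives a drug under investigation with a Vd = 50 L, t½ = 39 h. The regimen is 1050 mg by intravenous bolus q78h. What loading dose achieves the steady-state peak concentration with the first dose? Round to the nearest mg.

1400 mg

f = (1/2)^(78/39) ≈ 0.250000; accumulation ratio R = 1/(1−f) ≈ 1.33333.
Loading dose to hit Cmax,ss on first dose: D_load = D_maint·R ≈ 1050 × 1.33333 ≈ 1400.00 mg.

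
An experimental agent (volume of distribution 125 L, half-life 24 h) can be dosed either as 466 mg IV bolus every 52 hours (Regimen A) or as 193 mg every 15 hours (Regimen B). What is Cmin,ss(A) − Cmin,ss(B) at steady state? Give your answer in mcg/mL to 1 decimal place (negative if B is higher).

Regimen A: f = (1/2)^(52/24) ≈ 0.2227; Cmin,ss = (466/125)·f/(1−f) ≈ 1.068 mcg/mL.
Regimen B: f = (1/2)^(15/24) ≈ 0.6484; Cmin,ss = (193/125)·f/(1−f) ≈ 2.847 mcg/mL.
Difference ≈ 1.068 − 2.847 ≈ -1.779 mcg/mL.

-1.8 mcg/mL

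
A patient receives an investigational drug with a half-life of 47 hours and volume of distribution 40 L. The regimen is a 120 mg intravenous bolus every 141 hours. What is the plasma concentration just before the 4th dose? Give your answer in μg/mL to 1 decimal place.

f = (1/2)^(τ/t½) = (1/2)^(141/47) ≈ 0.1250.
C₀ = D/Vd = 120/40 ≈ 3.000 μg/mL.
Before the 4th dose, 3 doses have been given. Superposition: Cmin = C₀·(f + f² + … + f^3).
≈ 3.000 × (0.1250 + 0.0156 + 0.0020) ≈ 3.000 × 0.1426 ≈ 0.428 μg/mL.

0.4 μg/mL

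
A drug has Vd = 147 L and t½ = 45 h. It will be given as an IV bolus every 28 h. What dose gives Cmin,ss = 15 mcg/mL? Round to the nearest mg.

τ/t½ = 28/45 ≈ 0.62222, so f = (1/2)^(28/45) ≈ 0.649669.
Cmin,ss = (D/Vd)·f/(1−f), so D = Cmin,ss·Vd·(1−f)/f.
D = 15 × 147 × (1−f)/f ≈ 15 × 147 × 0.53925 ≈ 1189.05 mg.

1189 mg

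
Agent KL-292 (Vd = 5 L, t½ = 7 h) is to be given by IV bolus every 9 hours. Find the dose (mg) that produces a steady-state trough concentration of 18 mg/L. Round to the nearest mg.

129 mg

τ/t½ = 9/7 ≈ 1.2857, so f = (1/2)^(9/7) ≈ 0.410168.
Cmin,ss = (D/Vd)·f/(1−f), so D = Cmin,ss·Vd·(1−f)/f.
D = 18 × 5 × (1−f)/f ≈ 18 × 5 × 1.43803 ≈ 129.42 mg.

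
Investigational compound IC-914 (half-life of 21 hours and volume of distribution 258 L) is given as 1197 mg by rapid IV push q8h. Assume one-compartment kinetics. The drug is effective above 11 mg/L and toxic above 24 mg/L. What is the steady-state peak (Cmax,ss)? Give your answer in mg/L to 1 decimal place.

20.0 mg/L

k = ln2/t½ = ln2/21 ≈ 0.033007 h⁻¹; fraction remaining f = e^(−kτ) = e^(−0.033007×8) ≈ 0.7679.
Accumulation ratio R = 1/(1 − f) ≈ 1/0.2321 ≈ 4.3085.
Each bolus raises the concentration by D/Vd = 1197/258 ≈ 4.640 mg/L.
Steady-state peak Cmax,ss = C₀·R ≈ 4.640 × 4.3085 ≈ 19.991 mg/L.
Peak 20.0 mg/L vs MTC 24 mg/L: below toxic threshold.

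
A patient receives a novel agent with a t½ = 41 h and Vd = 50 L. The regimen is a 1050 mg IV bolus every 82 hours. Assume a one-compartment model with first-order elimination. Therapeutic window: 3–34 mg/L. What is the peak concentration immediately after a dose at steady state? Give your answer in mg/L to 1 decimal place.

τ = 82 h = 2 half-lives, so f = (1/2)^2 = 0.25.
At steady state, R = 1/(1 − 0.25) = 4/3.
Single-dose peak C₀ = D/Vd = 1050/50 = 21 mg/L.
Steady-state peak Cmax,ss = C₀·R = 21 × 4/3 ≈ 28.000 mg/L.
Peak 28.0 mg/L vs MTC 34 mg/L: below toxic threshold.

28.0 mg/L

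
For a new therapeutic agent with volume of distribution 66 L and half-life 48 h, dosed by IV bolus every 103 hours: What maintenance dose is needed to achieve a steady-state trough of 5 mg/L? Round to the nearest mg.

1130 mg

τ/t½ = 103/48 ≈ 2.1458, so f = (1/2)^(103/48) ≈ 0.225964.
Cmin,ss = (D/Vd)·f/(1−f), so D = Cmin,ss·Vd·(1−f)/f.
D = 5 × 66 × (1−f)/f ≈ 5 × 66 × 3.42548 ≈ 1130.41 mg.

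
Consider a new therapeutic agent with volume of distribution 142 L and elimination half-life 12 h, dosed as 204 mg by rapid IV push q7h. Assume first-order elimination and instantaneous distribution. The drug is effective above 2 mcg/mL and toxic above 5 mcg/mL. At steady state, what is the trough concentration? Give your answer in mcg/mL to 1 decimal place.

k = ln2/t½ = ln2/12 ≈ 0.057762 h⁻¹; fraction remaining f = e^(−kτ) = e^(−0.057762×7) ≈ 0.6674.
At steady state, accumulation factor R = 1/(1 − e^(−kτ)) ≈ 3.0066.
Each bolus raises the concentration by D/Vd = 204/142 ≈ 1.437 mcg/mL.
Steady-state peak Cmax,ss = C₀·R ≈ 1.437 × 3.0066 ≈ 4.320 mcg/mL.
Steady-state trough Cmin,ss = Cmax,ss·f ≈ 4.320 × 0.6674 ≈ 2.883 mcg/mL.
Trough 2.9 mcg/mL vs MEC 2 mcg/mL: adequate.

2.9 mcg/mL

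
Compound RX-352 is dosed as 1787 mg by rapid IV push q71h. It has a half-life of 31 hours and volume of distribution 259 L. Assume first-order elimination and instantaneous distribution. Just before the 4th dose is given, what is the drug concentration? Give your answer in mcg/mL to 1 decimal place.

f = (1/2)^(τ/t½) = (1/2)^(71/31) ≈ 0.2044.
C₀ = D/Vd = 1787/259 ≈ 6.900 mcg/mL.
Before the 4th dose, 3 doses have been given. Superposition: Cmin = C₀·(f + f² + … + f^3).
≈ 6.900 × (0.2044 + 0.0418 + 0.0085) ≈ 6.900 × 0.2547 ≈ 1.757 mcg/mL.

1.8 mcg/mL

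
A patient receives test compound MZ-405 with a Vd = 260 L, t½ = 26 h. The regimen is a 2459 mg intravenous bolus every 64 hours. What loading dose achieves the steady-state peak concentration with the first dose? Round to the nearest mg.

3004 mg

f = (1/2)^(64/26) ≈ 0.181553; accumulation ratio R = 1/(1−f) ≈ 1.22183.
Loading dose to hit Cmax,ss on first dose: D_load = D_maint·R ≈ 2459 × 1.22183 ≈ 3004.48 mg.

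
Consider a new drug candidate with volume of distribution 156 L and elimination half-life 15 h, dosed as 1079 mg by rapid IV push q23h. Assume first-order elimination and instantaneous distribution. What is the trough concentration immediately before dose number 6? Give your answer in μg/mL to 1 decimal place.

f = (1/2)^(τ/t½) = (1/2)^(23/15) ≈ 0.3455.
C₀ = D/Vd = 1079/156 ≈ 6.917 μg/mL.
Before the 6th dose, 5 doses have been given. Superposition: Cmin = C₀·(f + f² + … + f^5).
≈ 6.917 × (0.3455 + 0.1194 + 0.0412 + 0.0142 + 0.0049) ≈ 6.917 × 0.5252 ≈ 3.633 μg/mL.

3.6 μg/mL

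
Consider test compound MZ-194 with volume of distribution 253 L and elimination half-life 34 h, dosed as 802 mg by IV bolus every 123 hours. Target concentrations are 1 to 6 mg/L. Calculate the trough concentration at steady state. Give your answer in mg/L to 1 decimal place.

0.3 mg/L

τ/t½ = 123/34 ≈ 3.6176, so fraction remaining f = (1/2)^(123/34) ≈ 0.0815.
At steady state, accumulation factor R = 1/(1 − e^(−kτ)) ≈ 1.0887.
Each bolus raises the concentration by D/Vd = 802/253 ≈ 3.170 mg/L.
Steady-state peak Cmax,ss = C₀·R ≈ 3.170 × 1.0887 ≈ 3.451 mg/L.
Steady-state trough Cmin,ss = Cmax,ss·f ≈ 3.451 × 0.0815 ≈ 0.281 mg/L.
Trough 0.3 mg/L vs MEC 1 mg/L: subtherapeutic.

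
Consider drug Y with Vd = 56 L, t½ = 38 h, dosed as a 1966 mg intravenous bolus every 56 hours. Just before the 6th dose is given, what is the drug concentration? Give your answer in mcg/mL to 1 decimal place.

f = (1/2)^(τ/t½) = (1/2)^(56/38) ≈ 0.3601.
C₀ = D/Vd = 1966/56 ≈ 35.107 mcg/mL.
Before the 6th dose, 5 doses have been given. Superposition: Cmin = C₀·(f + f² + … + f^5).
≈ 35.107 × (0.3601 + 0.1297 + 0.0467 + 0.0168 + 0.0061) ≈ 35.107 × 0.5594 ≈ 19.639 mcg/mL.

19.6 mcg/mL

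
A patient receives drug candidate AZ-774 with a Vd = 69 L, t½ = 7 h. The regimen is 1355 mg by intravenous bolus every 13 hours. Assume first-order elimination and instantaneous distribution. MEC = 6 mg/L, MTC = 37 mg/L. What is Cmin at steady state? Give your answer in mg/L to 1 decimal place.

7.5 mg/L

Over one 13-h interval, 13/7 ≈ 1.8571 half-lives elapse, leaving f ≈ 0.2760 of each dose.
Each bolus raises the concentration by D/Vd = 1355/69 ≈ 19.638 mg/L.
Steady-state trough Cmin,ss = C₀·f/(1−f) ≈ 19.638 × 0.2760/0.7240 ≈ 7.486 mg/L.
Trough 7.5 mg/L vs MEC 6 mg/L: adequate.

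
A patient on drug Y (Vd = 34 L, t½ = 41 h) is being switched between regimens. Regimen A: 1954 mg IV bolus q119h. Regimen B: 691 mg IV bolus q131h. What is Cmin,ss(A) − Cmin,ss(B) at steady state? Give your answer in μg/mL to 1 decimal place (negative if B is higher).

Regimen A: f = (1/2)^(119/41) ≈ 0.1337; Cmin,ss = (1954/34)·f/(1−f) ≈ 8.870 μg/mL.
Regimen B: f = (1/2)^(131/41) ≈ 0.1092; Cmin,ss = (691/34)·f/(1−f) ≈ 2.491 μg/mL.
Difference ≈ 8.870 − 2.491 ≈ 6.379 μg/mL.

6.4 μg/mL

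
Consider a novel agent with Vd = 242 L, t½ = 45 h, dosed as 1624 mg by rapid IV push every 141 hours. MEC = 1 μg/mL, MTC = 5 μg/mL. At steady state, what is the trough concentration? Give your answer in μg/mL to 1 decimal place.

k = ln2/t½ = ln2/45 ≈ 0.015403 h⁻¹; fraction remaining f = e^(−kτ) = e^(−0.015403×141) ≈ 0.1140.
At steady state, accumulation factor R = 1/(1 − e^(−kτ)) ≈ 1.1287.
Each bolus raises the concentration by D/Vd = 1624/242 ≈ 6.711 μg/mL.
Steady-state peak Cmax,ss = C₀·R ≈ 6.711 × 1.1287 ≈ 7.575 μg/mL.
One interval later, Cmin,ss = Cmax,ss·e^(−kτ) ≈ 7.575 × 0.1140 ≈ 0.864 μg/mL.
Trough 0.9 μg/mL vs MEC 1 μg/mL: subtherapeutic.

0.9 μg/mL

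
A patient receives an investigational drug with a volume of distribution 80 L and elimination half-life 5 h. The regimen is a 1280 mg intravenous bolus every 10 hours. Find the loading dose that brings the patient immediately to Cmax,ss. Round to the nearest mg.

1707 mg

f = (1/2)^(10/5) ≈ 0.250000; accumulation ratio R = 1/(1−f) ≈ 1.33333.
Loading dose to hit Cmax,ss on first dose: D_load = D_maint·R ≈ 1280 × 1.33333 ≈ 1706.66 mg.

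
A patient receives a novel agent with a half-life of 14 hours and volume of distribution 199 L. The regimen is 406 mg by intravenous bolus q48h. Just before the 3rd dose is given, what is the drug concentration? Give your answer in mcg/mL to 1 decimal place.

0.2 mcg/mL

f = (1/2)^(τ/t½) = (1/2)^(48/14) ≈ 0.0929.
C₀ = D/Vd = 406/199 ≈ 2.040 mcg/mL.
Before the 3rd dose, 2 doses have been given. Superposition: Cmin = C₀·(f + f²).
≈ 2.040 × (0.0929 + 0.0086) ≈ 2.040 × 0.1015 ≈ 0.207 mcg/mL.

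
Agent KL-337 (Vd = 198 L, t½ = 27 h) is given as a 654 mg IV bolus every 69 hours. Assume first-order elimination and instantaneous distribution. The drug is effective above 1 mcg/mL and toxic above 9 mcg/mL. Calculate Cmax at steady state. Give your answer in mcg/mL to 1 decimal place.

Over one 69-h interval, 69/27 ≈ 2.5556 half-lives elapse, leaving f ≈ 0.1701 of each dose.
Accumulation ratio R = 1/(1 − f) ≈ 1/0.8299 ≈ 1.2050.
Each bolus raises the concentration by D/Vd = 654/198 ≈ 3.303 mcg/mL.
Steady-state peak Cmax,ss = C₀·R ≈ 3.303 × 1.2050 ≈ 3.980 mcg/mL.
Peak 4.0 mcg/mL vs MTC 9 mcg/mL: below toxic threshold.

4.0 mcg/mL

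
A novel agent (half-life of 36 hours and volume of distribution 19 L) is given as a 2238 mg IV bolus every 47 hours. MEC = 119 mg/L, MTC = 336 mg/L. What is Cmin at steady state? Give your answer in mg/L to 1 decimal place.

80.0 mg/L

τ/t½ = 47/36 ≈ 1.3056, so fraction remaining f = (1/2)^(47/36) ≈ 0.4046.
Each bolus raises the concentration by D/Vd = 2238/19 ≈ 117.789 mg/L.
Steady-state trough Cmin,ss = C₀·f/(1−f) ≈ 117.789 × 0.4046/0.5954 ≈ 80.043 mg/L.
Trough 80.0 mg/L vs MEC 119 mg/L: subtherapeutic.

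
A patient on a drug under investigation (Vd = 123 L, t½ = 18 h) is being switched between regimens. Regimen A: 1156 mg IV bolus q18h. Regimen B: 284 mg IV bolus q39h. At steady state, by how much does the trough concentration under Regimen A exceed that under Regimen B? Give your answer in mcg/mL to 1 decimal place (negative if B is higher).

8.7 mcg/mL

Regimen A: f = (1/2)^(18/18) ≈ 0.5000; Cmin,ss = (1156/123)·f/(1−f) ≈ 9.398 mcg/mL.
Regimen B: f = (1/2)^(39/18) ≈ 0.2227; Cmin,ss = (284/123)·f/(1−f) ≈ 0.662 mcg/mL.
Difference ≈ 9.398 − 0.662 ≈ 8.736 mcg/mL.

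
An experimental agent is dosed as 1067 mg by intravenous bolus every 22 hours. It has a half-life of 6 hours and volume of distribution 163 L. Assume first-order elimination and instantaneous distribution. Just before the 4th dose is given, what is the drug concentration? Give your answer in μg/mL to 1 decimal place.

f = (1/2)^(τ/t½) = (1/2)^(22/6) ≈ 0.0787.
C₀ = D/Vd = 1067/163 ≈ 6.546 μg/mL.
Before the 4th dose, 3 doses have been given. Superposition: Cmin = C₀·(f + f² + … + f^3).
≈ 6.546 × (0.0787 + 0.0062 + 0.0005) ≈ 6.546 × 0.0854 ≈ 0.559 μg/mL.

0.6 μg/mL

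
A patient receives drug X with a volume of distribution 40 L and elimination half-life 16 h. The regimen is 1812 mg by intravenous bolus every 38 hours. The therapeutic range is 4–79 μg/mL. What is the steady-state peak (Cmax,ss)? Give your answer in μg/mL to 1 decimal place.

Over one 38-h interval, 38/16 ≈ 2.375 half-lives elapse, leaving f ≈ 0.1928 of each dose.
Accumulation ratio R = 1/(1 − f) ≈ 1/0.8072 ≈ 1.2389.
Each bolus raises the concentration by D/Vd = 1812/40 ≈ 45.300 μg/mL.
Steady-state peak Cmax,ss = C₀·R ≈ 45.300 × 1.2389 ≈ 56.122 μg/mL.
Peak 56.1 μg/mL vs MTC 79 μg/mL: below toxic threshold.

56.1 μg/mL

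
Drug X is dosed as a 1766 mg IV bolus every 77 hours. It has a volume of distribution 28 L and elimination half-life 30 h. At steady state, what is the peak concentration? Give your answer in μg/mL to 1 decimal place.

Over one 77-h interval, 77/30 ≈ 2.5667 half-lives elapse, leaving f ≈ 0.1688 of each dose.
Accumulation ratio R = 1/(1 − f) ≈ 1/0.8312 ≈ 1.2031.
Single-dose peak C₀ = D/Vd = 1766/28 ≈ 63.071 μg/mL.
Steady-state peak Cmax,ss = C₀·R ≈ 63.071 × 1.2031 ≈ 75.881 μg/mL.

75.9 μg/mL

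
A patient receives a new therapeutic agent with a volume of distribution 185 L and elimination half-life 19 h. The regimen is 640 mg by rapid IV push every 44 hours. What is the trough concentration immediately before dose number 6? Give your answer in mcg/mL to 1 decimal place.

0.9 mcg/mL

f = (1/2)^(τ/t½) = (1/2)^(44/19) ≈ 0.2009.
C₀ = D/Vd = 640/185 ≈ 3.459 mcg/mL.
Before the 6th dose, 5 doses have been given. Superposition: Cmin = C₀·(f + f² + … + f^5).
≈ 3.459 × (0.2009 + 0.0404 + 0.0081 + 0.0016 + 0.0003) ≈ 3.459 × 0.2513 ≈ 0.869 mcg/mL.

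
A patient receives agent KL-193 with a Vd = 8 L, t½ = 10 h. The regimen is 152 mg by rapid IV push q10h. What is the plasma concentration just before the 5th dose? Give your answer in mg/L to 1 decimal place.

17.8 mg/L

f = (1/2)^(τ/t½) = (1/2)^(10/10) ≈ 0.5000.
C₀ = D/Vd = 152/8 ≈ 19.000 mg/L.
Before the 5th dose, 4 doses have been given. Superposition: Cmin = C₀·(f + f² + … + f^4).
≈ 19.000 × (0.5000 + 0.2500 + 0.1250 + 0.0625) ≈ 19.000 × 0.9375 ≈ 17.812 mg/L.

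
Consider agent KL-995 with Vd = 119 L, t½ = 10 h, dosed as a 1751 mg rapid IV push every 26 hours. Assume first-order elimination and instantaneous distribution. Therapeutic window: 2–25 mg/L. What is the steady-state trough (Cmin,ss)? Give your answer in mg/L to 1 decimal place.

k = ln2/t½ = ln2/10 ≈ 0.069315 h⁻¹; fraction remaining f = e^(−kτ) = e^(−0.069315×26) ≈ 0.1649.
Single-dose peak C₀ = D/Vd = 1751/119 ≈ 14.714 mg/L.
Steady-state trough Cmin,ss = C₀·f/(1−f) ≈ 14.714 × 0.1649/0.8351 ≈ 2.905 mg/L.
Trough 2.9 mg/L vs MEC 2 mg/L: adequate.

2.9 mg/L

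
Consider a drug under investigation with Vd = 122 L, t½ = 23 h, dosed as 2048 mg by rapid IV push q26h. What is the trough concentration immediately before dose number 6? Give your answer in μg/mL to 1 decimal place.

f = (1/2)^(τ/t½) = (1/2)^(26/23) ≈ 0.4568.
C₀ = D/Vd = 2048/122 ≈ 16.787 μg/mL.
Before the 6th dose, 5 doses have been given. Superposition: Cmin = C₀·(f + f² + … + f^5).
≈ 16.787 × (0.4568 + 0.2087 + 0.0953 + 0.0435 + 0.0199) ≈ 16.787 × 0.8242 ≈ 13.836 μg/mL.

13.8 μg/mL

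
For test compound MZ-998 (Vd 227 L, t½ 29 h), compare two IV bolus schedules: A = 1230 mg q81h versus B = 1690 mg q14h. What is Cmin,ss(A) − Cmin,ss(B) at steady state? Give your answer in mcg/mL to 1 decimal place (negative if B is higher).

-17.8 mcg/mL

Regimen A: f = (1/2)^(81/29) ≈ 0.1443; Cmin,ss = (1230/227)·f/(1−f) ≈ 0.914 mcg/mL.
Regimen B: f = (1/2)^(14/29) ≈ 0.7156; Cmin,ss = (1690/227)·f/(1−f) ≈ 18.733 mcg/mL.
Difference ≈ 0.914 − 18.733 ≈ -17.819 mcg/mL.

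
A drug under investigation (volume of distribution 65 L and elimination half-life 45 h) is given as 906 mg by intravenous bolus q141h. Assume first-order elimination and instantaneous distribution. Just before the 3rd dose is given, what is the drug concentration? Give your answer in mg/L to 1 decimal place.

f = (1/2)^(τ/t½) = (1/2)^(141/45) ≈ 0.1140.
C₀ = D/Vd = 906/65 ≈ 13.938 mg/L.
Before the 3rd dose, 2 doses have been given. Superposition: Cmin = C₀·(f + f²).
≈ 13.938 × (0.1140 + 0.0130) ≈ 13.938 × 0.1270 ≈ 1.770 mg/L.

1.8 mg/L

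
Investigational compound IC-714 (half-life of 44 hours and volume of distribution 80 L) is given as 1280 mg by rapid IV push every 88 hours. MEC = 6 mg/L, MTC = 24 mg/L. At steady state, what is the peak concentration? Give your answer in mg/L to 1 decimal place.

τ = 88 h = 2 half-lives, so f = (1/2)^2 = 0.25.
Accumulation ratio R = 1/(1 − f) = 1/0.75 = 4/3.
Single-dose peak C₀ = D/Vd = 1280/80 = 16 mg/L.
Steady-state peak Cmax,ss = C₀·R = 16 × 4/3 ≈ 21.333 mg/L.
Peak 21.3 mg/L vs MTC 24 mg/L: below toxic threshold.

21.3 mg/L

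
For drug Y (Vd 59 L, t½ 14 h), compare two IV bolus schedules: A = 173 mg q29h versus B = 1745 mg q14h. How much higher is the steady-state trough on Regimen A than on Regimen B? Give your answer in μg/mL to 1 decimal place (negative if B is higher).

Regimen A: f = (1/2)^(29/14) ≈ 0.2379; Cmin,ss = (173/59)·f/(1−f) ≈ 0.915 μg/mL.
Regimen B: f = (1/2)^(14/14) ≈ 0.5000; Cmin,ss = (1745/59)·f/(1−f) ≈ 29.576 μg/mL.
Difference ≈ 0.915 − 29.576 ≈ -28.661 μg/mL.

-28.7 μg/mL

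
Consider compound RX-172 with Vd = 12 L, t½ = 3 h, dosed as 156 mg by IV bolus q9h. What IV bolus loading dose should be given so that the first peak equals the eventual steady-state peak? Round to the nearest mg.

178 mg

f = (1/2)^(9/3) ≈ 0.125000; accumulation ratio R = 1/(1−f) ≈ 1.14286.
Loading dose to hit Cmax,ss on first dose: D_load = D_maint·R ≈ 156 × 1.14286 ≈ 178.29 mg.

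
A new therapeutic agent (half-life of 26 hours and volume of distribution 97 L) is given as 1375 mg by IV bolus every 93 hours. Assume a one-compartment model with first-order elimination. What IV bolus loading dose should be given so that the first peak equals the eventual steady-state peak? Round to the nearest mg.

1501 mg

f = (1/2)^(93/26) ≈ 0.083799; accumulation ratio R = 1/(1−f) ≈ 1.09146.
Loading dose to hit Cmax,ss on first dose: D_load = D_maint·R ≈ 1375 × 1.09146 ≈ 1500.76 mg.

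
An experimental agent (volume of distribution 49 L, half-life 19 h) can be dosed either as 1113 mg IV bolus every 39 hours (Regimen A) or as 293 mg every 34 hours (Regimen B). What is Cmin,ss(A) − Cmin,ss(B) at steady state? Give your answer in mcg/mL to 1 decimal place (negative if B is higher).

Regimen A: f = (1/2)^(39/19) ≈ 0.2410; Cmin,ss = (1113/49)·f/(1−f) ≈ 7.212 mcg/mL.
Regimen B: f = (1/2)^(34/19) ≈ 0.2893; Cmin,ss = (293/49)·f/(1−f) ≈ 2.434 mcg/mL.
Difference ≈ 7.212 − 2.434 ≈ 4.778 mcg/mL.

4.8 mcg/mL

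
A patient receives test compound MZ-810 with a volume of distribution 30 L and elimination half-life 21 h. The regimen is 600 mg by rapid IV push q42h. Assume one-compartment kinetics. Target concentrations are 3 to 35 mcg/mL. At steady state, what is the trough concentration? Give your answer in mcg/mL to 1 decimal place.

The dosing interval is 2 half-lives, so f = 2^(−2) = 0.25.
At steady state, R = 1/(1 − 0.25) = 4/3.
Single-dose peak C₀ = D/Vd = 600/30 = 20 mcg/mL.
Steady-state peak Cmax,ss = C₀·R = 20 × 4/3 ≈ 26.667 mcg/mL.
Steady-state trough Cmin,ss = Cmax,ss·f ≈ 26.667 × 0.25 ≈ 6.667 mcg/mL.
Trough 6.7 mcg/mL vs MEC 3 mcg/mL: adequate.

6.7 mcg/mL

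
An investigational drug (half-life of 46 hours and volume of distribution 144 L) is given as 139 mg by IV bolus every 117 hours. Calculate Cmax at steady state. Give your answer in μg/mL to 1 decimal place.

τ/t½ = 117/46 ≈ 2.5435, so fraction remaining f = (1/2)^(117/46) ≈ 0.1715.
At steady state, accumulation factor R = 1/(1 − e^(−kτ)) ≈ 1.2070.
Single-dose peak C₀ = D/Vd = 139/144 ≈ 0.965 μg/mL.
Steady-state peak Cmax,ss = C₀·R ≈ 0.965 × 1.2070 ≈ 1.165 μg/mL.

1.2 μg/mL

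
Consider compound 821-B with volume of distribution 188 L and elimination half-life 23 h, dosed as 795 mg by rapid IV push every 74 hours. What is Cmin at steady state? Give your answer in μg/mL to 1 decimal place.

0.5 μg/mL

τ/t½ = 74/23 ≈ 3.2174, so fraction remaining f = (1/2)^(74/23) ≈ 0.1075.
Each bolus raises the concentration by D/Vd = 795/188 ≈ 4.229 μg/mL.
Steady-state trough Cmin,ss = C₀·f/(1−f) ≈ 4.229 × 0.1075/0.8925 ≈ 0.509 μg/mL.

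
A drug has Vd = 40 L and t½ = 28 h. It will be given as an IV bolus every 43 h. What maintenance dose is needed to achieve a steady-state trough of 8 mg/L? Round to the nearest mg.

τ/t½ = 43/28 ≈ 1.5357, so f = (1/2)^(43/28) ≈ 0.344909.
Cmin,ss = (D/Vd)·f/(1−f), so D = Cmin,ss·Vd·(1−f)/f.
D = 8 × 40 × (1−f)/f ≈ 8 × 40 × 1.89932 ≈ 607.78 mg.

608 mg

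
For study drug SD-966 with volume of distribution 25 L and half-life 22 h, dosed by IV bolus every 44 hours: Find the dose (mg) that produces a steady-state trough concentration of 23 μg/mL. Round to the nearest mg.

1725 mg

τ/t½ = 44/22 ≈ 2, so f = (1/2)^(44/22) ≈ 0.250000.
Cmin,ss = (D/Vd)·f/(1−f), so D = Cmin,ss·Vd·(1−f)/f.
D = 23 × 25 × (1−f)/f ≈ 23 × 25 × 3.00000 ≈ 1725.00 mg.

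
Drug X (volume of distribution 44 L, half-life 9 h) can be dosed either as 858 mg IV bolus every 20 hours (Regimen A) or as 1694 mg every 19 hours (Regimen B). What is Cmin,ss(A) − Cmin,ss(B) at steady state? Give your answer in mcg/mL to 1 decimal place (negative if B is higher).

-6.3 mcg/mL

Regimen A: f = (1/2)^(20/9) ≈ 0.2143; Cmin,ss = (858/44)·f/(1−f) ≈ 5.319 mcg/mL.
Regimen B: f = (1/2)^(19/9) ≈ 0.2315; Cmin,ss = (1694/44)·f/(1−f) ≈ 11.598 mcg/mL.
Difference ≈ 5.319 − 11.598 ≈ -6.279 mcg/mL.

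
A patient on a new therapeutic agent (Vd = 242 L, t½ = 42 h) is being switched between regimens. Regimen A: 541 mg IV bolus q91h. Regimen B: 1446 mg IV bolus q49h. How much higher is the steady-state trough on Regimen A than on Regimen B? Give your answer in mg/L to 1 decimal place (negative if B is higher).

Regimen A: f = (1/2)^(91/42) ≈ 0.2227; Cmin,ss = (541/242)·f/(1−f) ≈ 0.640 mg/L.
Regimen B: f = (1/2)^(49/42) ≈ 0.4454; Cmin,ss = (1446/242)·f/(1−f) ≈ 4.799 mg/L.
Difference ≈ 0.640 − 4.799 ≈ -4.159 mg/L.

-4.2 mg/L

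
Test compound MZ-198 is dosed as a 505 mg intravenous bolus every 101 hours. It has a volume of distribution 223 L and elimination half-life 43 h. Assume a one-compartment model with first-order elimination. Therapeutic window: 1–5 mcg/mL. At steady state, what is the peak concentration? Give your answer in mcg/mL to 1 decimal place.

2.8 mcg/mL

τ/t½ = 101/43 ≈ 2.3488, so fraction remaining f = (1/2)^(101/43) ≈ 0.1963.
Accumulation ratio R = 1/(1 − f) ≈ 1/0.8037 ≈ 1.2442.
Each bolus raises the concentration by D/Vd = 505/223 ≈ 2.265 mcg/mL.
Steady-state peak Cmax,ss = C₀·R ≈ 2.265 × 1.2442 ≈ 2.818 mcg/mL.
Peak 2.8 mcg/mL vs MTC 5 mcg/mL: below toxic threshold.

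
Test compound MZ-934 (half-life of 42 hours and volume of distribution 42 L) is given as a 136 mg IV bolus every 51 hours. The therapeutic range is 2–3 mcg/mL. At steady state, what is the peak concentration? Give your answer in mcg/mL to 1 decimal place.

k = ln2/t½ = ln2/42 ≈ 0.016504 h⁻¹; fraction remaining f = e^(−kτ) = e^(−0.016504×51) ≈ 0.4310.
Accumulation ratio R = 1/(1 − f) ≈ 1/0.5690 ≈ 1.7575.
Each bolus raises the concentration by D/Vd = 136/42 ≈ 3.238 mcg/mL.
Steady-state peak Cmax,ss = C₀·R ≈ 3.238 × 1.7575 ≈ 5.691 mcg/mL.
Peak 5.7 mcg/mL vs MTC 3 mcg/mL: exceeds toxic threshold.

5.7 mcg/mL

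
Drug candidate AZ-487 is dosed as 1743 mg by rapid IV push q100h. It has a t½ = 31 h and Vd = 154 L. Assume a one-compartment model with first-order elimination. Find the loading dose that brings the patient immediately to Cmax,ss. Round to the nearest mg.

1952 mg

f = (1/2)^(100/31) ≈ 0.106890; accumulation ratio R = 1/(1−f) ≈ 1.11968.
Loading dose to hit Cmax,ss on first dose: D_load = D_maint·R ≈ 1743 × 1.11968 ≈ 1951.60 mg.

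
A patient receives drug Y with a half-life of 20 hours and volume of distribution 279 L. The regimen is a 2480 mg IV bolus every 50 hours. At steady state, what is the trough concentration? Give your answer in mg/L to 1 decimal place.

τ/t½ = 50/20 ≈ 2.5, so fraction remaining f = (1/2)^(50/20) ≈ 0.1768.
Accumulation ratio R = 1/(1 − f) ≈ 1/0.8232 ≈ 1.2148.
Each bolus raises the concentration by D/Vd = 2480/279 ≈ 8.889 mg/L.
Steady-state peak Cmax,ss = C₀·R ≈ 8.889 × 1.2148 ≈ 10.798 mg/L.
One interval later, Cmin,ss = Cmax,ss·e^(−kτ) ≈ 10.798 × 0.1768 ≈ 1.909 mg/L.

1.9 mg/L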